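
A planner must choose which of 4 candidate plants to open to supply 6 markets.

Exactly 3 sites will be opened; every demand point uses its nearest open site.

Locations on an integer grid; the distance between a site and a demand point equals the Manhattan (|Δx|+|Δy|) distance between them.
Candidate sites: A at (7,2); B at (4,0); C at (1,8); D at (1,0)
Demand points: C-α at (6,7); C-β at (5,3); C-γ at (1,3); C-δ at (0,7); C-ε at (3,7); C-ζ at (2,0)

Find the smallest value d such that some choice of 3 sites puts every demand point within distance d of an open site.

Open {A, B, C}.
  Farthest demand point is C-α at distance 6 (to A); all others are ≤ 6.
With {A, C, D} the worst case is 6.
With {B, C, D} the worst case is 6.
No size-3 selection achieves below 6.

6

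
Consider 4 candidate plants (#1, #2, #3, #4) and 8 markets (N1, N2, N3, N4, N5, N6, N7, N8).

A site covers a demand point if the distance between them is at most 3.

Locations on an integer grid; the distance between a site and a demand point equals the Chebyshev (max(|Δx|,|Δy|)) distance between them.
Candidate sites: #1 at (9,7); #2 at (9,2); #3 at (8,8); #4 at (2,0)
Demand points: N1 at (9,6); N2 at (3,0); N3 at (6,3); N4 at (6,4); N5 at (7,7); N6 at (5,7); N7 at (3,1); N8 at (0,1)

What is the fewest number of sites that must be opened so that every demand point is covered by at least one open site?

3

Coverage sets (demand points within 3 of each site):
  #1: {N1, N4, N5}
  #2: {N3, N4}
  #3: {N1, N5, N6}
  #4: {N2, N7, N8}
No 2 sites suffice: every size-2 union leaves at least one demand point uncovered.
But {#2, #3, #4} covers everything, so the minimum is 3.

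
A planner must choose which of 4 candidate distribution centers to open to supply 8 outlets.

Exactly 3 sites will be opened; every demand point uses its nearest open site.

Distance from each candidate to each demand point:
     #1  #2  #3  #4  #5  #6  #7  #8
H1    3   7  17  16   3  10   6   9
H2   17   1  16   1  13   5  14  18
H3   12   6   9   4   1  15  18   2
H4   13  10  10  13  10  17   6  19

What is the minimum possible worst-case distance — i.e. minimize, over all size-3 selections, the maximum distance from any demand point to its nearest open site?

Open {H1, H2, H3}.
  Farthest demand point is #3 at distance 9 (to H3); all others are ≤ 9.
With {H1, H2, H4} the worst case is 10.
With {H1, H3, H4} the worst case is 10.
No size-3 selection achieves below 9.

9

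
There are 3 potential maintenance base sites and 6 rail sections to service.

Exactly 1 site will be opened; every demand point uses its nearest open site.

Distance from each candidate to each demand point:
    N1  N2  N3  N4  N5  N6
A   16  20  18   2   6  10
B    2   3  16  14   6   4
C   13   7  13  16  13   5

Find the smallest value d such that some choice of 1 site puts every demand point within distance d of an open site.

16

Open {B}.
  Farthest demand point is N3 at distance 16 (to B); all others are ≤ 16.
With {C} the worst case is 16.
With {A} the worst case is 20.
No size-1 selection achieves below 16.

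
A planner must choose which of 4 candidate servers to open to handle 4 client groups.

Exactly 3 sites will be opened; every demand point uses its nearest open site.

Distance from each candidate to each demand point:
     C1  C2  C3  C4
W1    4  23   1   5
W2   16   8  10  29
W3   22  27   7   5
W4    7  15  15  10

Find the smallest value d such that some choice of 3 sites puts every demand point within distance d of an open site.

8

Open {W1, W2, W3}.
  Farthest demand point is C2 at distance 8 (to W2); all others are ≤ 8.
With {W1, W2, W4} the worst case is 8.
With {W2, W3, W4} the worst case is 8.
No size-3 selection achieves below 8.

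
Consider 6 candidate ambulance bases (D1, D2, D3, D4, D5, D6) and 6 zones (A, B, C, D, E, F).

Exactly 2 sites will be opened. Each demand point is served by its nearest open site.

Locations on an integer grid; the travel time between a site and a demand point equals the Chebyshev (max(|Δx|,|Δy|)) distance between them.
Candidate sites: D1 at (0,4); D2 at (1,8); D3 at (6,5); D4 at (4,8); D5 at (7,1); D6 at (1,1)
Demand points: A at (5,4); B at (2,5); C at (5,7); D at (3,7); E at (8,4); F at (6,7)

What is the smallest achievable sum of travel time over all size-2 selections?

Open {D3, D4}.
  A→D3 1, B→D4 3, C→D4 1, D→D4 1, E→D3 2, F→D3 2  ⇒ total 10.
Compare {D1, D3}: total 12.
Compare {D2, D3}: total 12.
No size-2 selection does better; minimum is 10.

10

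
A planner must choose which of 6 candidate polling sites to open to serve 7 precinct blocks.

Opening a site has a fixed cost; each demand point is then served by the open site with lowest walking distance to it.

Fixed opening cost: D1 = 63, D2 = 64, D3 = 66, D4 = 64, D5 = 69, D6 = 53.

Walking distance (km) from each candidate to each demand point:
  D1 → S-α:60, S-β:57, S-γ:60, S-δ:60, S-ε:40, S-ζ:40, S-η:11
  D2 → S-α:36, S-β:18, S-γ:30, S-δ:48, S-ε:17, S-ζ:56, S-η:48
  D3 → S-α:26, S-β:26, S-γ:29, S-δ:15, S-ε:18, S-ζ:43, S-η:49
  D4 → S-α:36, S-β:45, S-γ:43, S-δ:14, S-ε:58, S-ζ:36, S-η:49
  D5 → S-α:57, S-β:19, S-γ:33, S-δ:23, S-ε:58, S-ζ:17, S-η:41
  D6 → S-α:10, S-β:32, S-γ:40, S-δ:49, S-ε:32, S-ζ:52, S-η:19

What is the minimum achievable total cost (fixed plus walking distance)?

272

Open {D3}: assign each demand point to its cheapest open site.
  S-α→D3 26, S-β→D3 26, S-γ→D3 29, S-δ→D3 15, S-ε→D3 18, S-ζ→D3 43, S-η→D3 49
  walking distance 206, fixed 66 → total 272.
Compare {D5, D6}: walking distance 153 + fixed 122 = 275.
Compare {D3, D6}: walking distance 160 + fixed 119 = 279.
Compare {D6}: walking distance 234 + fixed 53 = 287.
All other subsets cost ≥ 275. Minimum total cost: 272.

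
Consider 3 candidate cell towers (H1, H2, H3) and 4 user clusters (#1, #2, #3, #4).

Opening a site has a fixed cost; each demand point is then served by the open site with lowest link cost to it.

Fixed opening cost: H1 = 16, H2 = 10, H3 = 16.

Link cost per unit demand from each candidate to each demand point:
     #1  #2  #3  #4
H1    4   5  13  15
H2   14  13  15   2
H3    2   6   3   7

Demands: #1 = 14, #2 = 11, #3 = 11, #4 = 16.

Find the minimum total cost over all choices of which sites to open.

185

Open {H2, H3}: assign each demand point to its cheapest open site.
  #1→H3 14×2=28, #2→H3 11×6=66, #3→H3 11×3=33, #4→H2 16×2=32
  link cost 159, fixed 26 → total 185.
Compare {H1, H2, H3}: link cost 148 + fixed 42 = 190.
Compare {H3}: link cost 239 + fixed 16 = 255.
Compare {H1, H3}: link cost 228 + fixed 32 = 260.
All other subsets cost ≥ 190. Minimum total cost: 185.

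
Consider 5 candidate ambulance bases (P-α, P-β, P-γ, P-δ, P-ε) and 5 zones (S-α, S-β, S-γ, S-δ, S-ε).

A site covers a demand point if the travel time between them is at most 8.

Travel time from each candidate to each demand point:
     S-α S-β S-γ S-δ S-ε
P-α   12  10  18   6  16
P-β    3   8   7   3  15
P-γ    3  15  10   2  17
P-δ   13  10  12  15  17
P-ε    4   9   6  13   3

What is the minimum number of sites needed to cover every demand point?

Coverage sets (demand points within 8 of each site):
  P-α: {S-δ}
  P-β: {S-α, S-β, S-γ, S-δ}
  P-γ: {S-α, S-δ}
  P-δ: {}
  P-ε: {S-α, S-γ, S-ε}
No single site covers all 5 demand points.
But {P-β, P-ε} covers everything, so the minimum is 2.

2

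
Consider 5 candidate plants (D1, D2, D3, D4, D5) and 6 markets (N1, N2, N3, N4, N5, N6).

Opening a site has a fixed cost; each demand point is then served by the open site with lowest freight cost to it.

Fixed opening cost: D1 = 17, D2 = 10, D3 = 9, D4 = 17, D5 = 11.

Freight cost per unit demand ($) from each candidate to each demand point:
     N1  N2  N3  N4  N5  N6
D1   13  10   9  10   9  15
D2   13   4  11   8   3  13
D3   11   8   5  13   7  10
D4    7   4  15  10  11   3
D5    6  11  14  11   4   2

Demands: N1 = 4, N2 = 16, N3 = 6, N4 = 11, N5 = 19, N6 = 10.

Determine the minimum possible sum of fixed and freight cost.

Open {D2, D3, D5}: assign each demand point to its cheapest open site.
  N1→D5 4×6=24, N2→D2 16×4=64, N3→D3 6×5=30, N4→D2 11×8=88, N5→D2 19×3=57, N6→D5 10×2=20
  freight cost 283, fixed 30 → total 313.
Compare {D1, D2, D3, D5}: freight cost 283 + fixed 47 = 330.
Compare {D2, D3, D4, D5}: freight cost 283 + fixed 47 = 330.
Compare {D2, D3, D4}: freight cost 297 + fixed 36 = 333.
All other subsets cost ≥ 330. Minimum total cost: 313.

313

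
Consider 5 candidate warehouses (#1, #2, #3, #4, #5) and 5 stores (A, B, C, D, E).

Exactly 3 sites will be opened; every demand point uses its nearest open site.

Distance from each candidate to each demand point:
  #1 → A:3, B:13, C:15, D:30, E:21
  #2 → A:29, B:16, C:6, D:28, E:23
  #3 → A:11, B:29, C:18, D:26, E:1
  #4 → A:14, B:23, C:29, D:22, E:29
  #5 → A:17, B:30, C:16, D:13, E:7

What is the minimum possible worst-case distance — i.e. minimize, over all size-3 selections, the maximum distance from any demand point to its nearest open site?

13

Open {#1, #2, #5}.
  Farthest demand point is B at distance 13 (to #1); all others are ≤ 13.
With {#1, #3, #5} the worst case is 15.
With {#1, #4, #5} the worst case is 15.
No size-3 selection achieves below 13.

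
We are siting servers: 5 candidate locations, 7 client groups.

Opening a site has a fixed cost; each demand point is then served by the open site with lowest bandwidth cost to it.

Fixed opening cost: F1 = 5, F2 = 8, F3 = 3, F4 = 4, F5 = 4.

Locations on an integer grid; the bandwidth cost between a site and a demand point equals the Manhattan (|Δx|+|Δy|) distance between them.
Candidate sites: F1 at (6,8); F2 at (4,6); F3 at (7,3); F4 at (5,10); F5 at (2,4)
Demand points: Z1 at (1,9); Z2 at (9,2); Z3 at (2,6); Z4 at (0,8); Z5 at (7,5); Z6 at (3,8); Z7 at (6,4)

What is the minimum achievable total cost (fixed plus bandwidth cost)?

Open {F3, F5}: assign each demand point to its cheapest open site.
  Z1→F5 6, Z2→F3 3, Z3→F5 2, Z4→F5 6, Z5→F3 2, Z6→F5 5, Z7→F3 2
  bandwidth cost 26, fixed 7 → total 33.
Compare {F2, F3}: bandwidth cost 24 + fixed 11 = 35.
Compare {F3, F4, F5}: bandwidth cost 24 + fixed 11 = 35.
Compare {F1, F3}: bandwidth cost 28 + fixed 8 = 36.
All other subsets cost ≥ 35. Minimum total cost: 33.

33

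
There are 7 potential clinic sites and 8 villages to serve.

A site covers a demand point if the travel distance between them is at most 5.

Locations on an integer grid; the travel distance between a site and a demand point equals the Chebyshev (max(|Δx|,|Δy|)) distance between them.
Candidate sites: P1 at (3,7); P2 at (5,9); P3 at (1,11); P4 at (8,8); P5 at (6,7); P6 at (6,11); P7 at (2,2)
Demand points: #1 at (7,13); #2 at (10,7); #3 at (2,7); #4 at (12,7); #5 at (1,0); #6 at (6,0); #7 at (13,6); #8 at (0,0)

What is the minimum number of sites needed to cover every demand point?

2

Coverage sets (demand points within 5 of each site):
  P1: {#3}
  P2: {#1, #2, #3}
  P3: {#3}
  P4: {#1, #2, #4, #7}
  P5: {#2, #3}
  P6: {#1, #2, #3}
  P7: {#3, #5, #6, #8}
No single site covers all 8 demand points.
But {P4, P7} covers everything, so the minimum is 2.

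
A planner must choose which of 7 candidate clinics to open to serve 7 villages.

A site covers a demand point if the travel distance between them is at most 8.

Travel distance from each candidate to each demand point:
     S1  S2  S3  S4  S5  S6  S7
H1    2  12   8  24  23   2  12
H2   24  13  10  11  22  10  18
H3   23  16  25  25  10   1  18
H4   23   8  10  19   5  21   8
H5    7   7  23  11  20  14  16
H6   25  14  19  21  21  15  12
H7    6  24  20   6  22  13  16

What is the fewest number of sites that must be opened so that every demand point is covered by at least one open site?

3

Coverage sets (demand points within 8 of each site):
  H1: {S1, S3, S6}
  H2: {}
  H3: {S6}
  H4: {S2, S5, S7}
  H5: {S1, S2}
  H6: {}
  H7: {S1, S4}
No 2 sites suffice: every size-2 union leaves at least one demand point uncovered.
But {H1, H4, H7} covers everything, so the minimum is 3.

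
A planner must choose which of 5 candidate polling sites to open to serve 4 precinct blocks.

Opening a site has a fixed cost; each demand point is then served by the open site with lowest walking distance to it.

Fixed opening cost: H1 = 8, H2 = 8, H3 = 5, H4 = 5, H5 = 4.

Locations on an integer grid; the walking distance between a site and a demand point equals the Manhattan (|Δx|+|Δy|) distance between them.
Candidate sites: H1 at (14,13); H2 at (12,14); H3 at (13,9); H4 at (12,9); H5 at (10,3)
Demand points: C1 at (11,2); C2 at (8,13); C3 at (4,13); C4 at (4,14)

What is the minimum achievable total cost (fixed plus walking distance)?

36

Open {H2, H5}: assign each demand point to its cheapest open site.
  C1→H5 2, C2→H2 5, C3→H2 9, C4→H2 8
  walking distance 24, fixed 12 → total 36.
Compare {H1, H5}: walking distance 29 + fixed 12 = 41.
Compare {H2, H3, H5}: walking distance 24 + fixed 17 = 41.
Compare {H2, H4, H5}: walking distance 24 + fixed 17 = 41.
All other subsets cost ≥ 41. Minimum total cost: 36.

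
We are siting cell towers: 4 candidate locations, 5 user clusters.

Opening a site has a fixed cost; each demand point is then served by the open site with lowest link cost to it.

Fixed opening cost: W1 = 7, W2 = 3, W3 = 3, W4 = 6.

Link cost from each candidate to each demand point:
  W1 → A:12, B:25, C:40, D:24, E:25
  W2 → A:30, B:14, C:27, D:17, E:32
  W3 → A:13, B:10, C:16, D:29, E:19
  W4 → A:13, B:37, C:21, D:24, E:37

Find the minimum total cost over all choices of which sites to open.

81

Open {W2, W3}: assign each demand point to its cheapest open site.
  A→W3 13, B→W3 10, C→W3 16, D→W2 17, E→W3 19
  link cost 75, fixed 6 → total 81.
Compare {W1, W2, W3}: link cost 74 + fixed 13 = 87.
Compare {W2, W3, W4}: link cost 75 + fixed 12 = 87.
Compare {W3}: link cost 87 + fixed 3 = 90.
All other subsets cost ≥ 87. Minimum total cost: 81.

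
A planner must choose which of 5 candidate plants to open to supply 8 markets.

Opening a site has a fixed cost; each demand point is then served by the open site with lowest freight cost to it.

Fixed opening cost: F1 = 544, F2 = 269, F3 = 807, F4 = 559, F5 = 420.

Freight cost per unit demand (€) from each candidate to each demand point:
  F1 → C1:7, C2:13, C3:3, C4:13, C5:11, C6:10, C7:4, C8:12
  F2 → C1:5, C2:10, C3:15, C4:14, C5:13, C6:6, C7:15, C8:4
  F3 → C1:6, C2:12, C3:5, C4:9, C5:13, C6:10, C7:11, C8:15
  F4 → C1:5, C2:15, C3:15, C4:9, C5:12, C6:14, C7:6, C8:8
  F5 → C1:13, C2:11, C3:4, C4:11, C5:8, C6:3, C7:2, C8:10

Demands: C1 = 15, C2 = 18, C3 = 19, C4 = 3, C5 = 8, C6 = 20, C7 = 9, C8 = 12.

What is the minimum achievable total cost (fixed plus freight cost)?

1184

Open {F5}: assign each demand point to its cheapest open site.
  C1→F5 15×13=195, C2→F5 18×11=198, C3→F5 19×4=76, C4→F5 3×11=33, C5→F5 8×8=64, C6→F5 20×3=60, C7→F5 9×2=18, C8→F5 12×10=120
  freight cost 764, fixed 420 → total 1184.
Compare {F2, F5}: freight cost 554 + fixed 689 = 1243.
Compare {F2}: freight cost 989 + fixed 269 = 1258.
Compare {F1}: freight cost 903 + fixed 544 = 1447.
All other subsets cost ≥ 1243. Minimum total cost: 1184.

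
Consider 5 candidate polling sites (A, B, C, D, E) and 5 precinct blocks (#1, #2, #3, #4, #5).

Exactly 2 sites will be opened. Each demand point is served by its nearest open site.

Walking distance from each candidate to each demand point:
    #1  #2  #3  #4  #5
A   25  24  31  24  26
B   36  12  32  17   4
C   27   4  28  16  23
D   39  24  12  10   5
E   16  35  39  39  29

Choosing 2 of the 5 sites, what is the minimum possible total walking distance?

58

Open {C, D}.
  #1→C 27, #2→C 4, #3→D 12, #4→D 10, #5→D 5  ⇒ total 58.
Compare {D, E}: total 67.
Compare {B, D}: total 74.
No size-2 selection does better; minimum is 58.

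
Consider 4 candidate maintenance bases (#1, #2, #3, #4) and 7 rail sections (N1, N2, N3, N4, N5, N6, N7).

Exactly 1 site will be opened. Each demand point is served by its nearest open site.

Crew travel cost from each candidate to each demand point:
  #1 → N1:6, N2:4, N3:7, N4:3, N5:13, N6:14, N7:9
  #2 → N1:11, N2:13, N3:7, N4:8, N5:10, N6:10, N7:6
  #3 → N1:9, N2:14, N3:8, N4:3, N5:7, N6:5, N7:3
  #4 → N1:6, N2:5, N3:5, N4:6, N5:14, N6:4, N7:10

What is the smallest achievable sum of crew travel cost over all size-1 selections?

49

Open {#3}.
  N1→#3 9, N2→#3 14, N3→#3 8, N4→#3 3, N5→#3 7, N6→#3 5, N7→#3 3  ⇒ total 49.
Compare {#4}: total 50.
Compare {#1}: total 56.
No size-1 selection does better; minimum is 49.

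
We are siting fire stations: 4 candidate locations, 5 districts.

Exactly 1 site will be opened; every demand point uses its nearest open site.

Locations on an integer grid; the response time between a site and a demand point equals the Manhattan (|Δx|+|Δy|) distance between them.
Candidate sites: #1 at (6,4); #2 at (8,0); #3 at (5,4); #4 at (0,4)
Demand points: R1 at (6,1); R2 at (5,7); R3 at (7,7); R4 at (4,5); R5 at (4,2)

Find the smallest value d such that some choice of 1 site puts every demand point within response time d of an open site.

4

Open {#1}.
  Farthest demand point is R2 at response time 4 (to #1); all others are ≤ 4.
With {#3} the worst case is 5.
With {#2} the worst case is 10.
No size-1 selection achieves below 4.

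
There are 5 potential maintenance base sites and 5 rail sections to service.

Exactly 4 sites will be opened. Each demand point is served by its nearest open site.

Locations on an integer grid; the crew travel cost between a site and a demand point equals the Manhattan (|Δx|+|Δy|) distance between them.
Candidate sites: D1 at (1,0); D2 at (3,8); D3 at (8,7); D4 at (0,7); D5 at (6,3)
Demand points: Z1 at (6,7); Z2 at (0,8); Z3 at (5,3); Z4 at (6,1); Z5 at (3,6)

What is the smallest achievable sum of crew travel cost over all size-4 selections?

8

Open {D2, D3, D4, D5}.
  Z1→D3 2, Z2→D4 1, Z3→D5 1, Z4→D5 2, Z5→D2 2  ⇒ total 8.
Compare {D1, D2, D3, D5}: total 10.
Compare {D1, D2, D4, D5}: total 10.
No size-4 selection does better; minimum is 8.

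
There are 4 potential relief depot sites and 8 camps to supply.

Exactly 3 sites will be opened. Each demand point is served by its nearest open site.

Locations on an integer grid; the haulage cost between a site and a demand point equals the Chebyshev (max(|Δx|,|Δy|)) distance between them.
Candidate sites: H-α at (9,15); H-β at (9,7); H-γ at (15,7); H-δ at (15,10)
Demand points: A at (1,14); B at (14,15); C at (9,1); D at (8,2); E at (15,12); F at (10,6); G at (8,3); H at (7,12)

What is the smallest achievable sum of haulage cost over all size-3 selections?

Open {H-α, H-β, H-δ}.
  A→H-α 8, B→H-α 5, C→H-β 6, D→H-β 5, E→H-δ 2, F→H-β 1, G→H-β 4, H→H-α 3  ⇒ total 34.
Compare {H-β, H-γ, H-δ}: total 36.
Compare {H-α, H-β, H-γ}: total 37.
No size-3 selection does better; minimum is 34.

34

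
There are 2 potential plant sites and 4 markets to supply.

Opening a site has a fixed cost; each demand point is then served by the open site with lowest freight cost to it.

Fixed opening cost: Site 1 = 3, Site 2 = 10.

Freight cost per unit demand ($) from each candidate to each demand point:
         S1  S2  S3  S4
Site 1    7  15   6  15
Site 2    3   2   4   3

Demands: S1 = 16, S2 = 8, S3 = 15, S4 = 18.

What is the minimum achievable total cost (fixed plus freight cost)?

188

Open {Site 2}: assign each demand point to its cheapest open site.
  S1→Site 2 16×3=48, S2→Site 2 8×2=16, S3→Site 2 15×4=60, S4→Site 2 18×3=54
  freight cost 178, fixed 10 → total 188.
Compare {Site 1, Site 2}: freight cost 178 + fixed 13 = 191.
Compare {Site 1}: freight cost 592 + fixed 3 = 595.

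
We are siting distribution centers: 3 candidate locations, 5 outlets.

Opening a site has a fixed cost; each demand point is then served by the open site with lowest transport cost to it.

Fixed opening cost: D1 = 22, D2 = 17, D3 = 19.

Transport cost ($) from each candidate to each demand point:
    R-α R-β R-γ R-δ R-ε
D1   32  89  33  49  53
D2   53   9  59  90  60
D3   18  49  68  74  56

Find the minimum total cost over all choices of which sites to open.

Open {D1, D2}: assign each demand point to its cheapest open site.
  R-α→D1 32, R-β→D2 9, R-γ→D1 33, R-δ→D1 49, R-ε→D1 53
  transport cost 176, fixed 39 → total 215.
Compare {D1, D2, D3}: transport cost 162 + fixed 58 = 220.
Compare {D1, D3}: transport cost 202 + fixed 41 = 243.
Compare {D2, D3}: transport cost 216 + fixed 36 = 252.
All other subsets cost ≥ 220. Minimum total cost: 215.

215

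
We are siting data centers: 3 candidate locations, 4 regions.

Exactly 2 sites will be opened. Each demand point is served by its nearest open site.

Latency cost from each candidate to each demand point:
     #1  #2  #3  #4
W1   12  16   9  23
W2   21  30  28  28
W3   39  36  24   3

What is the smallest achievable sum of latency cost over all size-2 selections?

40

Open {W1, W3}.
  #1→W1 12, #2→W1 16, #3→W1 9, #4→W3 3  ⇒ total 40.
Compare {W1, W2}: total 60.
Compare {W2, W3}: total 78.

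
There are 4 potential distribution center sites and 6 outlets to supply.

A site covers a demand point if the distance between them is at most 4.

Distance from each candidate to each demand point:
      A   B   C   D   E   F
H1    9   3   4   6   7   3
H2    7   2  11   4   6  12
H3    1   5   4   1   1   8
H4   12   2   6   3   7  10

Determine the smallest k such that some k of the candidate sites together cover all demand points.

Coverage sets (demand points within 4 of each site):
  H1: {B, C, F}
  H2: {B, D}
  H3: {A, C, D, E}
  H4: {B, D}
No single site covers all 6 demand points.
But {H1, H3} covers everything, so the minimum is 2.

2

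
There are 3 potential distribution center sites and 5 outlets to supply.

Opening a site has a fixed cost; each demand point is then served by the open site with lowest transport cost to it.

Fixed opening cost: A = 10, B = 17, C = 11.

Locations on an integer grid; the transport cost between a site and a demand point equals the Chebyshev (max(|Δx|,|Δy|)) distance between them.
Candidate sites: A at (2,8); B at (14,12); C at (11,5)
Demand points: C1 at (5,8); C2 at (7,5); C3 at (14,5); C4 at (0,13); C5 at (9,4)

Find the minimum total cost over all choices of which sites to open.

37

Open {C}: assign each demand point to its cheapest open site.
  C1→C 6, C2→C 4, C3→C 3, C4→C 11, C5→C 2
  transport cost 26, fixed 11 → total 37.
Compare {A, C}: transport cost 17 + fixed 21 = 38.
Compare {A}: transport cost 32 + fixed 10 = 42.
Compare {A, B}: transport cost 27 + fixed 27 = 54.
All other subsets cost ≥ 38. Minimum total cost: 37.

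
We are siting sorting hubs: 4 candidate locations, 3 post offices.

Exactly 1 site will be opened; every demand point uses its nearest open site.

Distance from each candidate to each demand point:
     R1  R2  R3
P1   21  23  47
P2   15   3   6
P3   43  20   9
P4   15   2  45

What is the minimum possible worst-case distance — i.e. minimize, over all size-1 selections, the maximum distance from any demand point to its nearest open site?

15

Open {P2}.
  Farthest demand point is R1 at distance 15 (to P2); all others are ≤ 15.
With {P3} the worst case is 43.
With {P4} the worst case is 45.
No size-1 selection achieves below 15.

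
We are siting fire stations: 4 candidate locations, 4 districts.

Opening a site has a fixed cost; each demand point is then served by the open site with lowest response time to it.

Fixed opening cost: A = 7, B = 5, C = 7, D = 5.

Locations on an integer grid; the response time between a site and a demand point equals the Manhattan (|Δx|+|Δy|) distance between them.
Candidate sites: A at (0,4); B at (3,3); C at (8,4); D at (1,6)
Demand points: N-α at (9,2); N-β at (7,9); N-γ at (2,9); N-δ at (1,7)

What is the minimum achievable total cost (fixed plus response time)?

26

Open {C, D}: assign each demand point to its cheapest open site.
  N-α→C 3, N-β→C 6, N-γ→D 4, N-δ→D 1
  response time 14, fixed 12 → total 26.
Compare {D}: response time 26 + fixed 5 = 31.
Compare {B, D}: response time 21 + fixed 10 = 31.
Compare {B, C, D}: response time 14 + fixed 17 = 31.
All other subsets cost ≥ 31. Minimum total cost: 26.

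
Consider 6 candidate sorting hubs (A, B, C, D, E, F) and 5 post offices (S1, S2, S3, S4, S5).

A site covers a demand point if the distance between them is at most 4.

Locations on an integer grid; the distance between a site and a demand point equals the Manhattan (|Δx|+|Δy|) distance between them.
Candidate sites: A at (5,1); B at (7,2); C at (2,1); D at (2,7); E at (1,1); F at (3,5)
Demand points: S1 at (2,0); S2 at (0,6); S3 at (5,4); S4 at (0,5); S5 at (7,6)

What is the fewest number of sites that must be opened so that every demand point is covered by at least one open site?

Coverage sets (demand points within 4 of each site):
  A: {S1, S3}
  B: {S3, S5}
  C: {S1}
  D: {S2, S4}
  E: {S1}
  F: {S2, S3, S4}
No 2 sites suffice: every size-2 union leaves at least one demand point uncovered.
But {A, B, D} covers everything, so the minimum is 3.

3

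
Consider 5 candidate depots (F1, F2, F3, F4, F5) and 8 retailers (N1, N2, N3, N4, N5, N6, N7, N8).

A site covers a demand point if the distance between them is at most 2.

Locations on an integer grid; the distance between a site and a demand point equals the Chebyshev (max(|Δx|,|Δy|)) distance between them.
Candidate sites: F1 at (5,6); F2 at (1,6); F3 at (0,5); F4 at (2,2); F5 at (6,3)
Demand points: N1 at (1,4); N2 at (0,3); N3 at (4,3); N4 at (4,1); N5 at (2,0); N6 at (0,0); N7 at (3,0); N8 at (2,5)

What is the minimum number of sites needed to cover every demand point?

Coverage sets (demand points within 2 of each site):
  F1: {}
  F2: {N1, N8}
  F3: {N1, N2, N8}
  F4: {N1, N2, N3, N4, N5, N6, N7}
  F5: {N3, N4}
No single site covers all 8 demand points.
But {F2, F4} covers everything, so the minimum is 2.

2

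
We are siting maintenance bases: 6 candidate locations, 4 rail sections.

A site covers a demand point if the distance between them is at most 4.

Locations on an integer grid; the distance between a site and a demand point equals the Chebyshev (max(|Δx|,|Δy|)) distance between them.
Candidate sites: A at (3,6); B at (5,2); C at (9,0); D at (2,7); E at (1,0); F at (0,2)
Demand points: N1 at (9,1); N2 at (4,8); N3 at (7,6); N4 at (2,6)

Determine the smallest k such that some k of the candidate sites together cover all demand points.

2

Coverage sets (demand points within 4 of each site):
  A: {N2, N3, N4}
  B: {N1, N3, N4}
  C: {N1}
  D: {N2, N4}
  E: {}
  F: {N4}
No single site covers all 4 demand points.
But {A, B} covers everything, so the minimum is 2.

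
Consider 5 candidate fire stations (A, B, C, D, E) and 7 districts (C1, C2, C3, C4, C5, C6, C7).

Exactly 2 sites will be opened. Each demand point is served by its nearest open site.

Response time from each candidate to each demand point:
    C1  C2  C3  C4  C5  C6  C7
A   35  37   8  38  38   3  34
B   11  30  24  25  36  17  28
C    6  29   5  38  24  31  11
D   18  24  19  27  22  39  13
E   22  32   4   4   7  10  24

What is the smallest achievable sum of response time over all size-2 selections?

Open {C, E}.
  C1→C 6, C2→C 29, C3→E 4, C4→E 4, C5→E 7, C6→E 10, C7→C 11  ⇒ total 71.
Compare {D, E}: total 80.
Compare {B, E}: total 90.
No size-2 selection does better; minimum is 71.

71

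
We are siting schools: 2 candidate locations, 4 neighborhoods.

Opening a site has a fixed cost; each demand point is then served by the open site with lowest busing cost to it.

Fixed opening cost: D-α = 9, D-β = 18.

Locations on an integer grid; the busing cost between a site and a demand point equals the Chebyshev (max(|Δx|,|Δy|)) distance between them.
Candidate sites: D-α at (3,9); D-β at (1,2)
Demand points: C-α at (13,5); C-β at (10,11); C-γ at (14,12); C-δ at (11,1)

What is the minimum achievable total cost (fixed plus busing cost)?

Open {D-α}: assign each demand point to its cheapest open site.
  C-α→D-α 10, C-β→D-α 7, C-γ→D-α 11, C-δ→D-α 8
  busing cost 36, fixed 9 → total 45.
Compare {D-β}: busing cost 44 + fixed 18 = 62.
Compare {D-α, D-β}: busing cost 36 + fixed 27 = 63.

45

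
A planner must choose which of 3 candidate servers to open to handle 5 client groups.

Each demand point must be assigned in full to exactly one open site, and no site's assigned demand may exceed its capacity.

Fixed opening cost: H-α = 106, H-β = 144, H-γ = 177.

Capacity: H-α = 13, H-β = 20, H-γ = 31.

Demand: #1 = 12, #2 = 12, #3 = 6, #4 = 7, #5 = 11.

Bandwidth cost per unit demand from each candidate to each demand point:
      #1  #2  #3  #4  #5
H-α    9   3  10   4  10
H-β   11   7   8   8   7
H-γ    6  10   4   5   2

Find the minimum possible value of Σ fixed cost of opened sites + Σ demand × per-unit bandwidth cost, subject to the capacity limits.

Open {H-β, H-γ}; cheapest assignment that respects the capacities:
  H-β (cap 20, load 19): #2, #4 — cost 12×7 + 7×8 = 140
  H-γ (cap 31, load 29): #1, #3, #5 — cost 12×6 + 6×4 + 11×2 = 118
  Shipping 258, fixed 321 → total 579.
  Any other capacity-feasible assignment to {H-β, H-γ} ships for at least 258.
Compare {H-α, H-β, H-γ}: its best feasible assignment gives total 637.
Every other set of open sites that can feasibly serve all demand totals ≥ 637 even under its best assignment. Minimum: 579.

579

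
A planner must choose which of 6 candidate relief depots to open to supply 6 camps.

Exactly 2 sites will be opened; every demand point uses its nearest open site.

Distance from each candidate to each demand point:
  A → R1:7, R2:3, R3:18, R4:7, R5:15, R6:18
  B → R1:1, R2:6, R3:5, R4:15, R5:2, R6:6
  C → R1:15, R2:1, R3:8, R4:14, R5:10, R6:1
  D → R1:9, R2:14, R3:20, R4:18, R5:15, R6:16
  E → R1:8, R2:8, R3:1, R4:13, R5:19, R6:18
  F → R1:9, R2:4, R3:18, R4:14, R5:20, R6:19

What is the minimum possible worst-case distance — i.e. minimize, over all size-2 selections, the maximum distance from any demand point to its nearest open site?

7

Open {A, B}.
  Farthest demand point is R4 at distance 7 (to A); all others are ≤ 7.
With {A, C} the worst case is 10.
With {B, E} the worst case is 13.
No size-2 selection achieves below 7.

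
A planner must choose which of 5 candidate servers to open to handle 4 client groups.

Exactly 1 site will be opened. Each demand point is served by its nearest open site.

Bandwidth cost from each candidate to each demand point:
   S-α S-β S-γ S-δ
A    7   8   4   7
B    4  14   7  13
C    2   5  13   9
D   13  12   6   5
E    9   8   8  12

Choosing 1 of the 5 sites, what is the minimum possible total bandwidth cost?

26

Open {A}.
  S-α→A 7, S-β→A 8, S-γ→A 4, S-δ→A 7  ⇒ total 26.
Compare {C}: total 29.
Compare {D}: total 36.
No size-1 selection does better; minimum is 26.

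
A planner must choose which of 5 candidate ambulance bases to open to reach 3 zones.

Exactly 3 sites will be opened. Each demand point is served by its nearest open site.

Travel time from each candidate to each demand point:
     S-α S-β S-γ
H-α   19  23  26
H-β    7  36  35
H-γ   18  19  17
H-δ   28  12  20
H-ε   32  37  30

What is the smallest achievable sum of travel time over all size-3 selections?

Open {H-β, H-γ, H-δ}.
  S-α→H-β 7, S-β→H-δ 12, S-γ→H-γ 17  ⇒ total 36.
Compare {H-α, H-β, H-δ}: total 39.
Compare {H-β, H-δ, H-ε}: total 39.
No size-3 selection does better; minimum is 36.

36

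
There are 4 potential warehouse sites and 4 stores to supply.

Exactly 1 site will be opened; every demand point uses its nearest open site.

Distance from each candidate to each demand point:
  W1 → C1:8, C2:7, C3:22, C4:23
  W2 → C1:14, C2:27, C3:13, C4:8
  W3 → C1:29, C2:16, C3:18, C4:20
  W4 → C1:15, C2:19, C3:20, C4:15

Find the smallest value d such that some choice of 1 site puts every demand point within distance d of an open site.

20

Open {W4}.
  Farthest demand point is C3 at distance 20 (to W4); all others are ≤ 20.
With {W1} the worst case is 23.
With {W2} the worst case is 27.
No size-1 selection achieves below 20.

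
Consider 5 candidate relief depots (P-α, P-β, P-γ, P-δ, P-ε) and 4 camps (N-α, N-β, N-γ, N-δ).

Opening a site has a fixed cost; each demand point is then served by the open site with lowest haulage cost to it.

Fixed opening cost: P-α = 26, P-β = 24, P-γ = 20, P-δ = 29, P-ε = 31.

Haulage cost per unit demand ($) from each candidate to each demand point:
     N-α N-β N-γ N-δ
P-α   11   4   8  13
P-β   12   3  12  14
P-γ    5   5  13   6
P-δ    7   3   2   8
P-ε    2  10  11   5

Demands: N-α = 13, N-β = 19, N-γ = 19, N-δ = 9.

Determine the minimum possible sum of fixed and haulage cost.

226

Open {P-δ, P-ε}: assign each demand point to its cheapest open site.
  N-α→P-ε 13×2=26, N-β→P-δ 19×3=57, N-γ→P-δ 19×2=38, N-δ→P-ε 9×5=45
  haulage cost 166, fixed 60 → total 226.
Compare {P-γ, P-δ, P-ε}: haulage cost 166 + fixed 80 = 246.
Compare {P-β, P-δ, P-ε}: haulage cost 166 + fixed 84 = 250.
Compare {P-α, P-δ, P-ε}: haulage cost 166 + fixed 86 = 252.
All other subsets cost ≥ 246. Minimum total cost: 226.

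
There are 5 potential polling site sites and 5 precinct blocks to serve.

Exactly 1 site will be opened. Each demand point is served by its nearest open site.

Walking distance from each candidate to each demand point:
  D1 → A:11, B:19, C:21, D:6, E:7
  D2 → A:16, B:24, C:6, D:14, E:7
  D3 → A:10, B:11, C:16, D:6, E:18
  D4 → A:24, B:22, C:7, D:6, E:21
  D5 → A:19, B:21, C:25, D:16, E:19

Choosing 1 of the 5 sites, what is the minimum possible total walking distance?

Open {D3}.
  A→D3 10, B→D3 11, C→D3 16, D→D3 6, E→D3 18  ⇒ total 61.
Compare {D1}: total 64.
Compare {D2}: total 67.
No size-1 selection does better; minimum is 61.

61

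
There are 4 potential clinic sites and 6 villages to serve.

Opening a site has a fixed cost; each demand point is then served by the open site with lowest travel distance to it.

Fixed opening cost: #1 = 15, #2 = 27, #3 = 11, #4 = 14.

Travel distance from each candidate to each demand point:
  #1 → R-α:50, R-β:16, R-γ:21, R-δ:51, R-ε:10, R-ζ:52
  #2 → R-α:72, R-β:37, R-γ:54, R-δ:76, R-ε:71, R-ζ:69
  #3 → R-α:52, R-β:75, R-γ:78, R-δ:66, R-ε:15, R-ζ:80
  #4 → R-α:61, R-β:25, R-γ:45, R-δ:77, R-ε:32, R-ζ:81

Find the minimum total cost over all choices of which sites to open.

215

Open {#1}: assign each demand point to its cheapest open site.
  R-α→#1 50, R-β→#1 16, R-γ→#1 21, R-δ→#1 51, R-ε→#1 10, R-ζ→#1 52
  travel distance 200, fixed 15 → total 215.
Compare {#1, #3}: travel distance 200 + fixed 26 = 226.
Compare {#1, #4}: travel distance 200 + fixed 29 = 229.
Compare {#1, #3, #4}: travel distance 200 + fixed 40 = 240.
All other subsets cost ≥ 226. Minimum total cost: 215.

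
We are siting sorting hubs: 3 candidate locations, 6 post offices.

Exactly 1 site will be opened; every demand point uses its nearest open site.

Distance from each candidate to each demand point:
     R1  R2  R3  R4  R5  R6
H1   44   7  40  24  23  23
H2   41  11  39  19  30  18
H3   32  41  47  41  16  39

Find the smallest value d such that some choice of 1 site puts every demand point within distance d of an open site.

Open {H2}.
  Farthest demand point is R1 at distance 41 (to H2); all others are ≤ 41.
With {H1} the worst case is 44.
With {H3} the worst case is 47.
No size-1 selection achieves below 41.

41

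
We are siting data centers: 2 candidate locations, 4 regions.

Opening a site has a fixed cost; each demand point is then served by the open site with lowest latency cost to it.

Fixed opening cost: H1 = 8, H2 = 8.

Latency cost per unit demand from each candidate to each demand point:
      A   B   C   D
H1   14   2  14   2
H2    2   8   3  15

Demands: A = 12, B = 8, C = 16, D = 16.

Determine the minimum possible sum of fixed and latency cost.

Open {H1, H2}: assign each demand point to its cheapest open site.
  A→H2 12×2=24, B→H1 8×2=16, C→H2 16×3=48, D→H1 16×2=32
  latency cost 120, fixed 16 → total 136.
Compare {H2}: latency cost 376 + fixed 8 = 384.
Compare {H1}: latency cost 440 + fixed 8 = 448.

136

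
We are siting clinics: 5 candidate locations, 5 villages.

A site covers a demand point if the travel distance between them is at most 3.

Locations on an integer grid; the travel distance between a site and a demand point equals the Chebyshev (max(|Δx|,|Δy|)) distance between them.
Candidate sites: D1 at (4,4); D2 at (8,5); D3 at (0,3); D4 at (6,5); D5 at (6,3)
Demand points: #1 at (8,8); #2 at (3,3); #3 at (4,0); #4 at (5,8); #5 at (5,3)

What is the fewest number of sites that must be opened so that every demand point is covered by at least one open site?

2

Coverage sets (demand points within 3 of each site):
  D1: {#2, #5}
  D2: {#1, #4, #5}
  D3: {#2}
  D4: {#1, #2, #4, #5}
  D5: {#2, #3, #5}
No single site covers all 5 demand points.
But {D2, D5} covers everything, so the minimum is 2.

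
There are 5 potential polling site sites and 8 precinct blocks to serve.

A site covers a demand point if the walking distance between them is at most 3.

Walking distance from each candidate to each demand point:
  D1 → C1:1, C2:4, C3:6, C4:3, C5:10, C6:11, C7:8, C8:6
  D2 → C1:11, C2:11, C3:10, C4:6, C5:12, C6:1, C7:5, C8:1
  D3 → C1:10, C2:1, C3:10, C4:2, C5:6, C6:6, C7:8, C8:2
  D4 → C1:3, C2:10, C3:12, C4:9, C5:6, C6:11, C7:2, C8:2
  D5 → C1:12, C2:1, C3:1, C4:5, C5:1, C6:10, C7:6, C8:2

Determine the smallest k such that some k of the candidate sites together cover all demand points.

Coverage sets (demand points within 3 of each site):
  D1: {C1, C4}
  D2: {C6, C8}
  D3: {C2, C4, C8}
  D4: {C1, C7, C8}
  D5: {C2, C3, C5, C8}
No 3 sites suffice: every size-3 union leaves at least one demand point uncovered.
But {D1, D2, D4, D5} covers everything, so the minimum is 4.

4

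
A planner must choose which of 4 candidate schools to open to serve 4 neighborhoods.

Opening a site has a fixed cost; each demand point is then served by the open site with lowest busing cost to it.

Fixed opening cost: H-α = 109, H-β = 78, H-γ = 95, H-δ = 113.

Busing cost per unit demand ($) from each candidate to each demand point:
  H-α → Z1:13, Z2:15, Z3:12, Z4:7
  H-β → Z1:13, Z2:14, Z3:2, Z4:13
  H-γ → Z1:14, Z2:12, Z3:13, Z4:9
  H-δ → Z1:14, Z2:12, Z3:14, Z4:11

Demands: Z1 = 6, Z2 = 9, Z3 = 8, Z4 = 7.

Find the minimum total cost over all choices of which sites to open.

Open {H-β}: assign each demand point to its cheapest open site.
  Z1→H-β 6×13=78, Z2→H-β 9×14=126, Z3→H-β 8×2=16, Z4→H-β 7×13=91
  busing cost 311, fixed 78 → total 389.
Compare {H-β, H-γ}: busing cost 265 + fixed 173 = 438.
Compare {H-γ}: busing cost 359 + fixed 95 = 454.
Compare {H-α, H-β}: busing cost 269 + fixed 187 = 456.
All other subsets cost ≥ 438. Minimum total cost: 389.

389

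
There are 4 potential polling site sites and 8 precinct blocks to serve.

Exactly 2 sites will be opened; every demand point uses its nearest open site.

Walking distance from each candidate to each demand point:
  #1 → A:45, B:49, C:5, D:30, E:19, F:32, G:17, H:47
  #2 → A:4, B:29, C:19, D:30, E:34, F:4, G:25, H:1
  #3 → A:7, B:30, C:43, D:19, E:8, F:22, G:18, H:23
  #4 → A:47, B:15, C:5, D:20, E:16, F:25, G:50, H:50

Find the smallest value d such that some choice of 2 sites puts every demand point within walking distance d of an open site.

Open {#3, #4}.
  Farthest demand point is H at walking distance 23 (to #3); all others are ≤ 23.
With {#2, #4} the worst case is 25.
With {#2, #3} the worst case is 29.
No size-2 selection achieves below 23.

23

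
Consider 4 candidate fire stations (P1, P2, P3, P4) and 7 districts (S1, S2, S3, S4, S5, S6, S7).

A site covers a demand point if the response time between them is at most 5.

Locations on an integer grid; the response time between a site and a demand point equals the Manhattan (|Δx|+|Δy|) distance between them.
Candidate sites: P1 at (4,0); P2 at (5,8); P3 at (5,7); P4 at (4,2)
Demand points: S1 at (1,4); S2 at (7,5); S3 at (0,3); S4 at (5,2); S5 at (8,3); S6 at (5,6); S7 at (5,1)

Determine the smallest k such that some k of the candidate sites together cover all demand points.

Coverage sets (demand points within 5 of each site):
  P1: {S4, S7}
  P2: {S2, S6}
  P3: {S2, S4, S6}
  P4: {S1, S3, S4, S5, S6, S7}
No single site covers all 7 demand points.
But {P2, P4} covers everything, so the minimum is 2.

2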